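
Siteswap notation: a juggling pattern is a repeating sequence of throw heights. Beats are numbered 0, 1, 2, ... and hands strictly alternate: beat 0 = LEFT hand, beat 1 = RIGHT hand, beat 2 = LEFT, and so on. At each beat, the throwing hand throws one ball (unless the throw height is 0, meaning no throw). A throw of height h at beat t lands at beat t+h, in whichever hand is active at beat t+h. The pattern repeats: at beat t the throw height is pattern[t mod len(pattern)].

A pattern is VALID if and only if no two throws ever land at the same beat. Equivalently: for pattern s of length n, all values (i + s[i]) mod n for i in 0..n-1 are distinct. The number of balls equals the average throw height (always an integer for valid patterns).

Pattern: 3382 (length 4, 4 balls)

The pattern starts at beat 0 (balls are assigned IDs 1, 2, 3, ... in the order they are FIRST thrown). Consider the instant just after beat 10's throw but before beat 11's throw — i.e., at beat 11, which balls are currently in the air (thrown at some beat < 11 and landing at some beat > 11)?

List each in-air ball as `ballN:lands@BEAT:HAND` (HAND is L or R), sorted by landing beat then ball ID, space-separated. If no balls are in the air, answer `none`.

Beat 0 (L): throw ball1 h=3 -> lands@3:R; in-air after throw: [b1@3:R]
Beat 1 (R): throw ball2 h=3 -> lands@4:L; in-air after throw: [b1@3:R b2@4:L]
Beat 2 (L): throw ball3 h=8 -> lands@10:L; in-air after throw: [b1@3:R b2@4:L b3@10:L]
Beat 3 (R): throw ball1 h=2 -> lands@5:R; in-air after throw: [b2@4:L b1@5:R b3@10:L]
Beat 4 (L): throw ball2 h=3 -> lands@7:R; in-air after throw: [b1@5:R b2@7:R b3@10:L]
Beat 5 (R): throw ball1 h=3 -> lands@8:L; in-air after throw: [b2@7:R b1@8:L b3@10:L]
Beat 6 (L): throw ball4 h=8 -> lands@14:L; in-air after throw: [b2@7:R b1@8:L b3@10:L b4@14:L]
Beat 7 (R): throw ball2 h=2 -> lands@9:R; in-air after throw: [b1@8:L b2@9:R b3@10:L b4@14:L]
Beat 8 (L): throw ball1 h=3 -> lands@11:R; in-air after throw: [b2@9:R b3@10:L b1@11:R b4@14:L]
Beat 9 (R): throw ball2 h=3 -> lands@12:L; in-air after throw: [b3@10:L b1@11:R b2@12:L b4@14:L]
Beat 10 (L): throw ball3 h=8 -> lands@18:L; in-air after throw: [b1@11:R b2@12:L b4@14:L b3@18:L]
Beat 11 (R): throw ball1 h=2 -> lands@13:R; in-air after throw: [b2@12:L b1@13:R b4@14:L b3@18:L]

Answer: ball2:lands@12:L ball4:lands@14:L ball3:lands@18:L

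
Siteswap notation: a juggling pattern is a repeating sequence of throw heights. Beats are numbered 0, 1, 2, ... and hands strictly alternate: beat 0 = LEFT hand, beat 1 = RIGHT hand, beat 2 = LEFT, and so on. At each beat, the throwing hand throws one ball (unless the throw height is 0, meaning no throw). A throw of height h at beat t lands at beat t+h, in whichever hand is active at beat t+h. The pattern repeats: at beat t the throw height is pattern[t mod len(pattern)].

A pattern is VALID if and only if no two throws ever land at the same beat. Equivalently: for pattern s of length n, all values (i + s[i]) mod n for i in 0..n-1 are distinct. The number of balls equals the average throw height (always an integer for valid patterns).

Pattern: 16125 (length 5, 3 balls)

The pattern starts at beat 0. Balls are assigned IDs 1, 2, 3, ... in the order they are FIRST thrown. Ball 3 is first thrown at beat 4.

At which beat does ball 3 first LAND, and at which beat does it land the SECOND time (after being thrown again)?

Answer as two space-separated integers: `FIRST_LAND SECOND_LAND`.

Beat 0 (L): throw ball1 h=1 -> lands@1:R; in-air after throw: [b1@1:R]
Beat 1 (R): throw ball1 h=6 -> lands@7:R; in-air after throw: [b1@7:R]
Beat 2 (L): throw ball2 h=1 -> lands@3:R; in-air after throw: [b2@3:R b1@7:R]
Beat 3 (R): throw ball2 h=2 -> lands@5:R; in-air after throw: [b2@5:R b1@7:R]
Beat 4 (L): throw ball3 h=5 -> lands@9:R; in-air after throw: [b2@5:R b1@7:R b3@9:R]
Beat 5 (R): throw ball2 h=1 -> lands@6:L; in-air after throw: [b2@6:L b1@7:R b3@9:R]
Beat 6 (L): throw ball2 h=6 -> lands@12:L; in-air after throw: [b1@7:R b3@9:R b2@12:L]
Beat 7 (R): throw ball1 h=1 -> lands@8:L; in-air after throw: [b1@8:L b3@9:R b2@12:L]
Beat 8 (L): throw ball1 h=2 -> lands@10:L; in-air after throw: [b3@9:R b1@10:L b2@12:L]
Beat 9 (R): throw ball3 h=5 -> lands@14:L; in-air after throw: [b1@10:L b2@12:L b3@14:L]
Beat 10 (L): throw ball1 h=1 -> lands@11:R; in-air after throw: [b1@11:R b2@12:L b3@14:L]
Beat 11 (R): throw ball1 h=6 -> lands@17:R; in-air after throw: [b2@12:L b3@14:L b1@17:R]
Ball 3: thrown@4 h=5 -> first land @9; rethrown@9 h=5 -> second land @14

Answer: 9 14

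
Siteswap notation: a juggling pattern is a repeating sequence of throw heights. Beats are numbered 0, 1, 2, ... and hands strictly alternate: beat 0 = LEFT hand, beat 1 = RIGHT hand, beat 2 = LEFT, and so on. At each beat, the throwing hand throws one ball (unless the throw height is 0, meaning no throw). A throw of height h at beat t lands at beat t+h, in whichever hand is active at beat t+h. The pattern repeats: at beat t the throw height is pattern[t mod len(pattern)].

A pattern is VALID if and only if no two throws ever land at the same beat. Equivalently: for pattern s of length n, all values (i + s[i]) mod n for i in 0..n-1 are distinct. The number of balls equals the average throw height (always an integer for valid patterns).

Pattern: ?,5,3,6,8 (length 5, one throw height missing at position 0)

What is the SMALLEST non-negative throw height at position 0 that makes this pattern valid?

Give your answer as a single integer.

Answer: 3

Derivation:
i=0: s[i]=? (unknown)
i=1: (1 + 5) mod 5 = 1
i=2: (2 + 3) mod 5 = 0
i=3: (3 + 6) mod 5 = 4
i=4: (4 + 8) mod 5 = 2
Known residues: [0, 1, 2, 4]; need a permutation of 0..4, so missing residue r = 3
Need (0 + s) mod 5 = 3; smallest s = (3 - 0) mod 5 = 3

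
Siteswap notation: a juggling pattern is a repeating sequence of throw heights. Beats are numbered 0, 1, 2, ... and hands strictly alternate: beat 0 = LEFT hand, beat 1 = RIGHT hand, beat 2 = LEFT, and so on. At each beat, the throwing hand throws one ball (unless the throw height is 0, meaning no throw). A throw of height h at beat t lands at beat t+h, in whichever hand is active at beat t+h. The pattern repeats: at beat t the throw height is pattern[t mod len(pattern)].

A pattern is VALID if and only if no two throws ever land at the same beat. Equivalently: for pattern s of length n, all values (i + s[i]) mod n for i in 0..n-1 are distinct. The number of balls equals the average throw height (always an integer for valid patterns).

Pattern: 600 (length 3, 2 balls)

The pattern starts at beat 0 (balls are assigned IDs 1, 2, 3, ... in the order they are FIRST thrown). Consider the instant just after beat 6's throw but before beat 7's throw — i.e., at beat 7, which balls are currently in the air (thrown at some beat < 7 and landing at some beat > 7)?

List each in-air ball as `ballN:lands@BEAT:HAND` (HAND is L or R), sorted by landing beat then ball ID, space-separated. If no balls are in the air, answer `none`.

Beat 0 (L): throw ball1 h=6 -> lands@6:L; in-air after throw: [b1@6:L]
Beat 3 (R): throw ball2 h=6 -> lands@9:R; in-air after throw: [b1@6:L b2@9:R]
Beat 6 (L): throw ball1 h=6 -> lands@12:L; in-air after throw: [b2@9:R b1@12:L]

Answer: ball2:lands@9:R ball1:lands@12:L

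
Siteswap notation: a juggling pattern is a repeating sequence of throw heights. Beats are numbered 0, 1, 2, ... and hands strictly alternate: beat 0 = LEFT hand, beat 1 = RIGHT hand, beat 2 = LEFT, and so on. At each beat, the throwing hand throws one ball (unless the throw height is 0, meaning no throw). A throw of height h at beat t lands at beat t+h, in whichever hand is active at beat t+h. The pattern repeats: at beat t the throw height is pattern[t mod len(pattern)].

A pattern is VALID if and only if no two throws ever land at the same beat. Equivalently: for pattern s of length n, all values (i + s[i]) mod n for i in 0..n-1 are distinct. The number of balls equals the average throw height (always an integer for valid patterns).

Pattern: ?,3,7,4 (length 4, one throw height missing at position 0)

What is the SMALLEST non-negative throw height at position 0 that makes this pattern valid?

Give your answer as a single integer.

i=0: s[i]=? (unknown)
i=1: (1 + 3) mod 4 = 0
i=2: (2 + 7) mod 4 = 1
i=3: (3 + 4) mod 4 = 3
Known residues: [0, 1, 3]; need a permutation of 0..3, so missing residue r = 2
Need (0 + s) mod 4 = 2; smallest s = (2 - 0) mod 4 = 2

Answer: 2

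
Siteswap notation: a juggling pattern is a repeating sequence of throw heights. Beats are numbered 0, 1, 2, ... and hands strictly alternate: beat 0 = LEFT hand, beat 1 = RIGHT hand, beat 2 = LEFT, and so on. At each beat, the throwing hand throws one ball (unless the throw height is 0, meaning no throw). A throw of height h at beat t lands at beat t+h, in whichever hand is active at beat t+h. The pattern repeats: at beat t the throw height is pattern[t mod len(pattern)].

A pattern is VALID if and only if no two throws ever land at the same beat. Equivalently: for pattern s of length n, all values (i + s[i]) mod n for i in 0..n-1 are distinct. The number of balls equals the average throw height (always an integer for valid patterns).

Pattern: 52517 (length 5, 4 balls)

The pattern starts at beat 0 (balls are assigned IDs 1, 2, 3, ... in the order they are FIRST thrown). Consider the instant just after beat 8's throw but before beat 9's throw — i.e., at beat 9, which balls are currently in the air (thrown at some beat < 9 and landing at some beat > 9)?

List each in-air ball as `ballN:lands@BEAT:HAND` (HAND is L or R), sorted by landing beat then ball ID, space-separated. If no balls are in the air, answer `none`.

Beat 0 (L): throw ball1 h=5 -> lands@5:R; in-air after throw: [b1@5:R]
Beat 1 (R): throw ball2 h=2 -> lands@3:R; in-air after throw: [b2@3:R b1@5:R]
Beat 2 (L): throw ball3 h=5 -> lands@7:R; in-air after throw: [b2@3:R b1@5:R b3@7:R]
Beat 3 (R): throw ball2 h=1 -> lands@4:L; in-air after throw: [b2@4:L b1@5:R b3@7:R]
Beat 4 (L): throw ball2 h=7 -> lands@11:R; in-air after throw: [b1@5:R b3@7:R b2@11:R]
Beat 5 (R): throw ball1 h=5 -> lands@10:L; in-air after throw: [b3@7:R b1@10:L b2@11:R]
Beat 6 (L): throw ball4 h=2 -> lands@8:L; in-air after throw: [b3@7:R b4@8:L b1@10:L b2@11:R]
Beat 7 (R): throw ball3 h=5 -> lands@12:L; in-air after throw: [b4@8:L b1@10:L b2@11:R b3@12:L]
Beat 8 (L): throw ball4 h=1 -> lands@9:R; in-air after throw: [b4@9:R b1@10:L b2@11:R b3@12:L]
Beat 9 (R): throw ball4 h=7 -> lands@16:L; in-air after throw: [b1@10:L b2@11:R b3@12:L b4@16:L]

Answer: ball1:lands@10:L ball2:lands@11:R ball3:lands@12:L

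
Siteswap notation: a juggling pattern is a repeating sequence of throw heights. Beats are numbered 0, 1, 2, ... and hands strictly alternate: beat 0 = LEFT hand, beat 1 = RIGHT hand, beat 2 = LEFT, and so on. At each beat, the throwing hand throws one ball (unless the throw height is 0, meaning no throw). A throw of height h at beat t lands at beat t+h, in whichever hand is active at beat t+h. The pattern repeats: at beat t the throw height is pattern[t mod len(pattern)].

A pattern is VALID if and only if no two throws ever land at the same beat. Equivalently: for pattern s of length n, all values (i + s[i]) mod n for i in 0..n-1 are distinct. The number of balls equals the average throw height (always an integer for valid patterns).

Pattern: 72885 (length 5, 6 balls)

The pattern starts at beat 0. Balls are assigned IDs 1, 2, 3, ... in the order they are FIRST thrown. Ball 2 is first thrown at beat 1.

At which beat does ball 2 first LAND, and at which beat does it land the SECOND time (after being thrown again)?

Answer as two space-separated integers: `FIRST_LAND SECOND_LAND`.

Answer: 3 11

Derivation:
Beat 0 (L): throw ball1 h=7 -> lands@7:R; in-air after throw: [b1@7:R]
Beat 1 (R): throw ball2 h=2 -> lands@3:R; in-air after throw: [b2@3:R b1@7:R]
Beat 2 (L): throw ball3 h=8 -> lands@10:L; in-air after throw: [b2@3:R b1@7:R b3@10:L]
Beat 3 (R): throw ball2 h=8 -> lands@11:R; in-air after throw: [b1@7:R b3@10:L b2@11:R]
Beat 4 (L): throw ball4 h=5 -> lands@9:R; in-air after throw: [b1@7:R b4@9:R b3@10:L b2@11:R]
Beat 5 (R): throw ball5 h=7 -> lands@12:L; in-air after throw: [b1@7:R b4@9:R b3@10:L b2@11:R b5@12:L]
Beat 6 (L): throw ball6 h=2 -> lands@8:L; in-air after throw: [b1@7:R b6@8:L b4@9:R b3@10:L b2@11:R b5@12:L]
Beat 7 (R): throw ball1 h=8 -> lands@15:R; in-air after throw: [b6@8:L b4@9:R b3@10:L b2@11:R b5@12:L b1@15:R]
Beat 8 (L): throw ball6 h=8 -> lands@16:L; in-air after throw: [b4@9:R b3@10:L b2@11:R b5@12:L b1@15:R b6@16:L]
Beat 9 (R): throw ball4 h=5 -> lands@14:L; in-air after throw: [b3@10:L b2@11:R b5@12:L b4@14:L b1@15:R b6@16:L]
Beat 10 (L): throw ball3 h=7 -> lands@17:R; in-air after throw: [b2@11:R b5@12:L b4@14:L b1@15:R b6@16:L b3@17:R]
Beat 11 (R): throw ball2 h=2 -> lands@13:R; in-air after throw: [b5@12:L b2@13:R b4@14:L b1@15:R b6@16:L b3@17:R]
Ball 2: thrown@1 h=2 -> first land @3; rethrown@3 h=8 -> second land @11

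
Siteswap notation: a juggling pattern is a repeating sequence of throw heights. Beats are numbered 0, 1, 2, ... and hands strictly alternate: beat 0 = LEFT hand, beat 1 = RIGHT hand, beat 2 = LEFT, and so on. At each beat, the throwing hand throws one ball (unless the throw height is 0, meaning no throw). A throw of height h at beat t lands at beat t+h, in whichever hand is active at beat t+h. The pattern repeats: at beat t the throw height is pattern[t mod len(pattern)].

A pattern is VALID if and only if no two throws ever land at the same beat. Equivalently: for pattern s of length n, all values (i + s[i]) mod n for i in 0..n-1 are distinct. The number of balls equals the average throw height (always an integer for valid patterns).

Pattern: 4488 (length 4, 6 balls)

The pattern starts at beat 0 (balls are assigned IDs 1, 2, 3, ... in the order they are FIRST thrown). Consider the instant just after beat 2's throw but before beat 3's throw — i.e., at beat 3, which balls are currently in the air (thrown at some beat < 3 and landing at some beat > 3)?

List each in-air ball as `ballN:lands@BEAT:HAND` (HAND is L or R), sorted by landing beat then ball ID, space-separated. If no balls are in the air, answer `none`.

Answer: ball1:lands@4:L ball2:lands@5:R ball3:lands@10:L

Derivation:
Beat 0 (L): throw ball1 h=4 -> lands@4:L; in-air after throw: [b1@4:L]
Beat 1 (R): throw ball2 h=4 -> lands@5:R; in-air after throw: [b1@4:L b2@5:R]
Beat 2 (L): throw ball3 h=8 -> lands@10:L; in-air after throw: [b1@4:L b2@5:R b3@10:L]
Beat 3 (R): throw ball4 h=8 -> lands@11:R; in-air after throw: [b1@4:L b2@5:R b3@10:L b4@11:R]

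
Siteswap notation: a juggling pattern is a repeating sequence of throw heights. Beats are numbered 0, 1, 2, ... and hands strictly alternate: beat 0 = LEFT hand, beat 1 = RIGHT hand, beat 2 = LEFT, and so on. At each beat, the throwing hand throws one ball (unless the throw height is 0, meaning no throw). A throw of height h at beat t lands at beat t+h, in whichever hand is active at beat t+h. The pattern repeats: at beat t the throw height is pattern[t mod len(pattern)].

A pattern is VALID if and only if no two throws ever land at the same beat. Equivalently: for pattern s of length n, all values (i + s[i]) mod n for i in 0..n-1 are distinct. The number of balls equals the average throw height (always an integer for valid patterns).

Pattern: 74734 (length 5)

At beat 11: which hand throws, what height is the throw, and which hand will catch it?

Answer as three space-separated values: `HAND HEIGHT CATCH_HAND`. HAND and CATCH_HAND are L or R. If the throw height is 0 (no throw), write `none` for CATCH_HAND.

Answer: R 4 R

Derivation:
Beat 11: 11 mod 2 = 1, so hand = R
Throw height = pattern[11 mod 5] = pattern[1] = 4
Lands at beat 11+4=15, 15 mod 2 = 1, so catch hand = R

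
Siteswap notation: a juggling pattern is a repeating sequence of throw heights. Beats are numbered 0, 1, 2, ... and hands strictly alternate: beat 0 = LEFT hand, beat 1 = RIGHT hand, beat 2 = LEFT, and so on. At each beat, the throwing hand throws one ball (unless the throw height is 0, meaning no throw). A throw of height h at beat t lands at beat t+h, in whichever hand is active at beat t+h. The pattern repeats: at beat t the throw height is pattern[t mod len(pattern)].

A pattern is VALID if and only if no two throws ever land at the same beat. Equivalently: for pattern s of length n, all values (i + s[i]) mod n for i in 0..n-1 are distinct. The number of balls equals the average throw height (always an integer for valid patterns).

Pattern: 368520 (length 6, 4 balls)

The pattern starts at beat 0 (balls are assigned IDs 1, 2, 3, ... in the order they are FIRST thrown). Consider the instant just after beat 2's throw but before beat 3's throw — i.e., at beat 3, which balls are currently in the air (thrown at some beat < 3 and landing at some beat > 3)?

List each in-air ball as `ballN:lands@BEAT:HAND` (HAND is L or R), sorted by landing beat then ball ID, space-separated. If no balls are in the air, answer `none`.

Beat 0 (L): throw ball1 h=3 -> lands@3:R; in-air after throw: [b1@3:R]
Beat 1 (R): throw ball2 h=6 -> lands@7:R; in-air after throw: [b1@3:R b2@7:R]
Beat 2 (L): throw ball3 h=8 -> lands@10:L; in-air after throw: [b1@3:R b2@7:R b3@10:L]
Beat 3 (R): throw ball1 h=5 -> lands@8:L; in-air after throw: [b2@7:R b1@8:L b3@10:L]

Answer: ball2:lands@7:R ball3:lands@10:L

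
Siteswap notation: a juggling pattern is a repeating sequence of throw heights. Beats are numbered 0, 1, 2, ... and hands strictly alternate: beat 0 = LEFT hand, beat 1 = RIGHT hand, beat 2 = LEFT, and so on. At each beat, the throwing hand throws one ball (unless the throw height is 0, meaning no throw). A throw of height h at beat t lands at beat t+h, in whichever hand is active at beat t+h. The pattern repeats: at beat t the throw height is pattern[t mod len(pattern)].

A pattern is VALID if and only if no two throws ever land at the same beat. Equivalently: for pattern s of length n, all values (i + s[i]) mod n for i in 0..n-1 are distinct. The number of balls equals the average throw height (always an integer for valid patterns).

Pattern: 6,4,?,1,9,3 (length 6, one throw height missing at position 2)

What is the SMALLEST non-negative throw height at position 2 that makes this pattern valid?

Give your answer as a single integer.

i=0: (0 + 6) mod 6 = 0
i=1: (1 + 4) mod 6 = 5
i=2: s[i]=? (unknown)
i=3: (3 + 1) mod 6 = 4
i=4: (4 + 9) mod 6 = 1
i=5: (5 + 3) mod 6 = 2
Known residues: [0, 1, 2, 4, 5]; need a permutation of 0..5, so missing residue r = 3
Need (2 + s) mod 6 = 3; smallest s = (3 - 2) mod 6 = 1

Answer: 1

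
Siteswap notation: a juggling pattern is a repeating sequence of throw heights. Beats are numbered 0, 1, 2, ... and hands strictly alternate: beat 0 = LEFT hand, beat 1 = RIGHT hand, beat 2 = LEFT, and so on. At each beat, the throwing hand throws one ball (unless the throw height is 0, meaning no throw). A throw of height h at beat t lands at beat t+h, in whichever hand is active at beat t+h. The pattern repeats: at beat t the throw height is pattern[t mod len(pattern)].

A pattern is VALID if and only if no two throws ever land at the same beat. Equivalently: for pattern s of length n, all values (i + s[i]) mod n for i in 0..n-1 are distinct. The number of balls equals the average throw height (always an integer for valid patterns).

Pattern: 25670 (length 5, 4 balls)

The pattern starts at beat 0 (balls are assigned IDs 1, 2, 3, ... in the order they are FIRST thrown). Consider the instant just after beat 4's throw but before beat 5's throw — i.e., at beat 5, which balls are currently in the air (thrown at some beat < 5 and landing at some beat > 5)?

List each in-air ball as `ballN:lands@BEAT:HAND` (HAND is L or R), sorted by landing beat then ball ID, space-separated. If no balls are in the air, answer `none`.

Answer: ball2:lands@6:L ball1:lands@8:L ball3:lands@10:L

Derivation:
Beat 0 (L): throw ball1 h=2 -> lands@2:L; in-air after throw: [b1@2:L]
Beat 1 (R): throw ball2 h=5 -> lands@6:L; in-air after throw: [b1@2:L b2@6:L]
Beat 2 (L): throw ball1 h=6 -> lands@8:L; in-air after throw: [b2@6:L b1@8:L]
Beat 3 (R): throw ball3 h=7 -> lands@10:L; in-air after throw: [b2@6:L b1@8:L b3@10:L]
Beat 5 (R): throw ball4 h=2 -> lands@7:R; in-air after throw: [b2@6:L b4@7:R b1@8:L b3@10:L]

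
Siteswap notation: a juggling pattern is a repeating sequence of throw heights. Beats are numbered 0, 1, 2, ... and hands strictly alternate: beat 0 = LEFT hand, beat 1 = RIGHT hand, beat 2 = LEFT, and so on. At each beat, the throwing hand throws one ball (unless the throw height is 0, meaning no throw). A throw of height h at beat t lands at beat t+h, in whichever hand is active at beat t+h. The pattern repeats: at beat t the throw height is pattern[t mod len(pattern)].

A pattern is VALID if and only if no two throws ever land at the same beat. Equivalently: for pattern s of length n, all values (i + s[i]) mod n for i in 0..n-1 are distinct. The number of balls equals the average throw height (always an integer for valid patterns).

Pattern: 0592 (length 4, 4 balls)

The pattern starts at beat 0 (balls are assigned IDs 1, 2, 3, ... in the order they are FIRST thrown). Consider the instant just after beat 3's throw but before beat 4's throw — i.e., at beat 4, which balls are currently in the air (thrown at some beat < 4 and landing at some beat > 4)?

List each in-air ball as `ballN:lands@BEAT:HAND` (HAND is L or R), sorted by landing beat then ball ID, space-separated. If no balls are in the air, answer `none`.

Answer: ball3:lands@5:R ball1:lands@6:L ball2:lands@11:R

Derivation:
Beat 1 (R): throw ball1 h=5 -> lands@6:L; in-air after throw: [b1@6:L]
Beat 2 (L): throw ball2 h=9 -> lands@11:R; in-air after throw: [b1@6:L b2@11:R]
Beat 3 (R): throw ball3 h=2 -> lands@5:R; in-air after throw: [b3@5:R b1@6:L b2@11:R]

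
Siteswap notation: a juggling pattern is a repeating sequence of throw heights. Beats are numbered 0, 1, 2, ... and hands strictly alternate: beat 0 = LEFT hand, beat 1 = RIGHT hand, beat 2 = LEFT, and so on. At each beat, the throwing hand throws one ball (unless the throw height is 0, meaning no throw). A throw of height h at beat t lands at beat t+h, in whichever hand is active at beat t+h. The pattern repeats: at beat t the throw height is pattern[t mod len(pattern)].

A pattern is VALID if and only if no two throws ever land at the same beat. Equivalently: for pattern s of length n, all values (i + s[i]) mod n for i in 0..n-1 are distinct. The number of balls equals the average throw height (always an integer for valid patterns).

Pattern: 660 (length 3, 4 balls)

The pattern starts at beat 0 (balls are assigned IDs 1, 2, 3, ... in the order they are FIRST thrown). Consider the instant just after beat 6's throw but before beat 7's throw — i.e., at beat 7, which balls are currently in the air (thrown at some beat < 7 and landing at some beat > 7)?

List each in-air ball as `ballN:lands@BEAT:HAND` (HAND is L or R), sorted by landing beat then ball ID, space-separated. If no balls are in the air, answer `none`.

Answer: ball3:lands@9:R ball4:lands@10:L ball1:lands@12:L

Derivation:
Beat 0 (L): throw ball1 h=6 -> lands@6:L; in-air after throw: [b1@6:L]
Beat 1 (R): throw ball2 h=6 -> lands@7:R; in-air after throw: [b1@6:L b2@7:R]
Beat 3 (R): throw ball3 h=6 -> lands@9:R; in-air after throw: [b1@6:L b2@7:R b3@9:R]
Beat 4 (L): throw ball4 h=6 -> lands@10:L; in-air after throw: [b1@6:L b2@7:R b3@9:R b4@10:L]
Beat 6 (L): throw ball1 h=6 -> lands@12:L; in-air after throw: [b2@7:R b3@9:R b4@10:L b1@12:L]
Beat 7 (R): throw ball2 h=6 -> lands@13:R; in-air after throw: [b3@9:R b4@10:L b1@12:L b2@13:R]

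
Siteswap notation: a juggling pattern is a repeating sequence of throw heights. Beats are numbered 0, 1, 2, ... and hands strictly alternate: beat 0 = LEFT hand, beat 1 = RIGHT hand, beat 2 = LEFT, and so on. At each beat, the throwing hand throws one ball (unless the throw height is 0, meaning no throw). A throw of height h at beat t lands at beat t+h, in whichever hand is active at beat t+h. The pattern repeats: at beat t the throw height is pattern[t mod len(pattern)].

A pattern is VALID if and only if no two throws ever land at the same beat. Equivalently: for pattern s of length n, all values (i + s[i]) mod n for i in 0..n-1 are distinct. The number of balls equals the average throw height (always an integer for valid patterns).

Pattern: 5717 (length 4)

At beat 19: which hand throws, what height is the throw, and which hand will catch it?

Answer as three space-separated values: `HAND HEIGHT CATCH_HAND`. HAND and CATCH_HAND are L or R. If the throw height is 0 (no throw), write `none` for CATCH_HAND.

Beat 19: 19 mod 2 = 1, so hand = R
Throw height = pattern[19 mod 4] = pattern[3] = 7
Lands at beat 19+7=26, 26 mod 2 = 0, so catch hand = L

Answer: R 7 L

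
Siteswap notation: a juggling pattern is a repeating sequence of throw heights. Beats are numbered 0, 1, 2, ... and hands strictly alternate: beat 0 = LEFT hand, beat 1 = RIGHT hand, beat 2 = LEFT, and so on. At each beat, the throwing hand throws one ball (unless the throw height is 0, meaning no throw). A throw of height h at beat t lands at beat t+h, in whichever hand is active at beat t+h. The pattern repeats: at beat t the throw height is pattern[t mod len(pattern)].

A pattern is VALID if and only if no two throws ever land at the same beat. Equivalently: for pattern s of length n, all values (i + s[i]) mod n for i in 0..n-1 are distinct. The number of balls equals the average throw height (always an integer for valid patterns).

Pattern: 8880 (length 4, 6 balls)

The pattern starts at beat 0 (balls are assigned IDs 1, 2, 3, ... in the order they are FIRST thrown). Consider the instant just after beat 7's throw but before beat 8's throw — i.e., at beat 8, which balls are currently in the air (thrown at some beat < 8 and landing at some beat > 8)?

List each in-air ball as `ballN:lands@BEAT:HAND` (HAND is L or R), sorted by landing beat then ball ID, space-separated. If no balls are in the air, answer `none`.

Answer: ball2:lands@9:R ball3:lands@10:L ball4:lands@12:L ball5:lands@13:R ball6:lands@14:L

Derivation:
Beat 0 (L): throw ball1 h=8 -> lands@8:L; in-air after throw: [b1@8:L]
Beat 1 (R): throw ball2 h=8 -> lands@9:R; in-air after throw: [b1@8:L b2@9:R]
Beat 2 (L): throw ball3 h=8 -> lands@10:L; in-air after throw: [b1@8:L b2@9:R b3@10:L]
Beat 4 (L): throw ball4 h=8 -> lands@12:L; in-air after throw: [b1@8:L b2@9:R b3@10:L b4@12:L]
Beat 5 (R): throw ball5 h=8 -> lands@13:R; in-air after throw: [b1@8:L b2@9:R b3@10:L b4@12:L b5@13:R]
Beat 6 (L): throw ball6 h=8 -> lands@14:L; in-air after throw: [b1@8:L b2@9:R b3@10:L b4@12:L b5@13:R b6@14:L]
Beat 8 (L): throw ball1 h=8 -> lands@16:L; in-air after throw: [b2@9:R b3@10:L b4@12:L b5@13:R b6@14:L b1@16:L]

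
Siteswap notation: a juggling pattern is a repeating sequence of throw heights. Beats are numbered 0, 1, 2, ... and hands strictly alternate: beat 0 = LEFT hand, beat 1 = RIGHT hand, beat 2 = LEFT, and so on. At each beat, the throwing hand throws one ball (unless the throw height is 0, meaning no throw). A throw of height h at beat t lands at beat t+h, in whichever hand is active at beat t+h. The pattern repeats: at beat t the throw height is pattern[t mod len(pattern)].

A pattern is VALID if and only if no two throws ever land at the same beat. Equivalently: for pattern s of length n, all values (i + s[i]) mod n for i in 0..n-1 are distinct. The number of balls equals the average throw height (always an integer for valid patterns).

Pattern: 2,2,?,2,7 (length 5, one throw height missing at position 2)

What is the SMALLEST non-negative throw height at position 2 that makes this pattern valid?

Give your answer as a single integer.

i=0: (0 + 2) mod 5 = 2
i=1: (1 + 2) mod 5 = 3
i=2: s[i]=? (unknown)
i=3: (3 + 2) mod 5 = 0
i=4: (4 + 7) mod 5 = 1
Known residues: [0, 1, 2, 3]; need a permutation of 0..4, so missing residue r = 4
Need (2 + s) mod 5 = 4; smallest s = (4 - 2) mod 5 = 2

Answer: 2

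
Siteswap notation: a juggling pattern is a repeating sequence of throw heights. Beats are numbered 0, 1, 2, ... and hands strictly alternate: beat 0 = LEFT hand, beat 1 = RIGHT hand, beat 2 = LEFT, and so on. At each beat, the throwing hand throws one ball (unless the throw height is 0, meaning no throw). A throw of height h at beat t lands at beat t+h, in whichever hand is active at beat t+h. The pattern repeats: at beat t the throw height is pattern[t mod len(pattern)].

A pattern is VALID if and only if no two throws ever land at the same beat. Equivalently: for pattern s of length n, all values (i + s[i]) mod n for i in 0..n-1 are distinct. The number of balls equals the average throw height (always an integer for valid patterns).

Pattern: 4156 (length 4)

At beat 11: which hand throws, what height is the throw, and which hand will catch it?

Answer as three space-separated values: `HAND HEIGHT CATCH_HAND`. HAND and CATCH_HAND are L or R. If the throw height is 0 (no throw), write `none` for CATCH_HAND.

Answer: R 6 R

Derivation:
Beat 11: 11 mod 2 = 1, so hand = R
Throw height = pattern[11 mod 4] = pattern[3] = 6
Lands at beat 11+6=17, 17 mod 2 = 1, so catch hand = R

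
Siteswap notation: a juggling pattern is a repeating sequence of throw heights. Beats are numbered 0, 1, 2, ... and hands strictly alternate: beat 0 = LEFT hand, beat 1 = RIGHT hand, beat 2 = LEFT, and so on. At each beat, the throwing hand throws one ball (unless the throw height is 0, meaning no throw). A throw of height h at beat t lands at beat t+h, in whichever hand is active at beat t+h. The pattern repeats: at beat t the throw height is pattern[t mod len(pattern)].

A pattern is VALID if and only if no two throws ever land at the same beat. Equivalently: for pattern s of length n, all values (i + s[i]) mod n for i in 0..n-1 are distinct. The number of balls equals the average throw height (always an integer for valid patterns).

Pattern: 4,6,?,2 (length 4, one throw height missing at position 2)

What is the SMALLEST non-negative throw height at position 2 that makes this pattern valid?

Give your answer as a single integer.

Answer: 0

Derivation:
i=0: (0 + 4) mod 4 = 0
i=1: (1 + 6) mod 4 = 3
i=2: s[i]=? (unknown)
i=3: (3 + 2) mod 4 = 1
Known residues: [0, 1, 3]; need a permutation of 0..3, so missing residue r = 2
Need (2 + s) mod 4 = 2; smallest s = (2 - 2) mod 4 = 0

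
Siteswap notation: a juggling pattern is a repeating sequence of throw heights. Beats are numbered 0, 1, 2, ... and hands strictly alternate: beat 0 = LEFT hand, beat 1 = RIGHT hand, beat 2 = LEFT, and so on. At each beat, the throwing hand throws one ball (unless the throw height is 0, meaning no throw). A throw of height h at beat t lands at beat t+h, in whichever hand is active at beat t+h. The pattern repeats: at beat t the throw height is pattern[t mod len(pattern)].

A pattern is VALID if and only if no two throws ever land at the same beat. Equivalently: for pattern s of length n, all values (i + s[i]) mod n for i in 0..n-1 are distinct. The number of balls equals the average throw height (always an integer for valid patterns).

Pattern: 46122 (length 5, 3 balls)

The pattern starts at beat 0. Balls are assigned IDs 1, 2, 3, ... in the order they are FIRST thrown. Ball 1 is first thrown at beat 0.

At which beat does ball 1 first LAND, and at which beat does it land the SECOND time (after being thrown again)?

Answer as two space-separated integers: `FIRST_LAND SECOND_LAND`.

Answer: 4 6

Derivation:
Beat 0 (L): throw ball1 h=4 -> lands@4:L; in-air after throw: [b1@4:L]
Beat 1 (R): throw ball2 h=6 -> lands@7:R; in-air after throw: [b1@4:L b2@7:R]
Beat 2 (L): throw ball3 h=1 -> lands@3:R; in-air after throw: [b3@3:R b1@4:L b2@7:R]
Beat 3 (R): throw ball3 h=2 -> lands@5:R; in-air after throw: [b1@4:L b3@5:R b2@7:R]
Beat 4 (L): throw ball1 h=2 -> lands@6:L; in-air after throw: [b3@5:R b1@6:L b2@7:R]
Beat 5 (R): throw ball3 h=4 -> lands@9:R; in-air after throw: [b1@6:L b2@7:R b3@9:R]
Beat 6 (L): throw ball1 h=6 -> lands@12:L; in-air after throw: [b2@7:R b3@9:R b1@12:L]
Ball 1: thrown@0 h=4 -> first land @4; rethrown@4 h=2 -> second land @6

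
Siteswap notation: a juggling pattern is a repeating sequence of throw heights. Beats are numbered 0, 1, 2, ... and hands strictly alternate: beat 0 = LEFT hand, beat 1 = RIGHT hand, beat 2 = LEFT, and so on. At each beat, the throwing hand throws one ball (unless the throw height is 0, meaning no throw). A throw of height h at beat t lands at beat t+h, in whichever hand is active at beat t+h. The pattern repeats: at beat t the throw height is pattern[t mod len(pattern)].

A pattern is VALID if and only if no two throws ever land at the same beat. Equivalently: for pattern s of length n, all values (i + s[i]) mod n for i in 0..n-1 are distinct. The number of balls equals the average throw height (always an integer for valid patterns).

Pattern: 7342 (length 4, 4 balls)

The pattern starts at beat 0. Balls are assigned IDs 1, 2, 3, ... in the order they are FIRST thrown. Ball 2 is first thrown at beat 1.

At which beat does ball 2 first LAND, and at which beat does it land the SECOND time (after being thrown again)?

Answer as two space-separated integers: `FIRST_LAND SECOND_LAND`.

Beat 0 (L): throw ball1 h=7 -> lands@7:R; in-air after throw: [b1@7:R]
Beat 1 (R): throw ball2 h=3 -> lands@4:L; in-air after throw: [b2@4:L b1@7:R]
Beat 2 (L): throw ball3 h=4 -> lands@6:L; in-air after throw: [b2@4:L b3@6:L b1@7:R]
Beat 3 (R): throw ball4 h=2 -> lands@5:R; in-air after throw: [b2@4:L b4@5:R b3@6:L b1@7:R]
Beat 4 (L): throw ball2 h=7 -> lands@11:R; in-air after throw: [b4@5:R b3@6:L b1@7:R b2@11:R]
Beat 5 (R): throw ball4 h=3 -> lands@8:L; in-air after throw: [b3@6:L b1@7:R b4@8:L b2@11:R]
Beat 6 (L): throw ball3 h=4 -> lands@10:L; in-air after throw: [b1@7:R b4@8:L b3@10:L b2@11:R]
Beat 7 (R): throw ball1 h=2 -> lands@9:R; in-air after throw: [b4@8:L b1@9:R b3@10:L b2@11:R]
Beat 8 (L): throw ball4 h=7 -> lands@15:R; in-air after throw: [b1@9:R b3@10:L b2@11:R b4@15:R]
Beat 9 (R): throw ball1 h=3 -> lands@12:L; in-air after throw: [b3@10:L b2@11:R b1@12:L b4@15:R]
Beat 10 (L): throw ball3 h=4 -> lands@14:L; in-air after throw: [b2@11:R b1@12:L b3@14:L b4@15:R]
Beat 11 (R): throw ball2 h=2 -> lands@13:R; in-air after throw: [b1@12:L b2@13:R b3@14:L b4@15:R]
Ball 2: thrown@1 h=3 -> first land @4; rethrown@4 h=7 -> second land @11

Answer: 4 11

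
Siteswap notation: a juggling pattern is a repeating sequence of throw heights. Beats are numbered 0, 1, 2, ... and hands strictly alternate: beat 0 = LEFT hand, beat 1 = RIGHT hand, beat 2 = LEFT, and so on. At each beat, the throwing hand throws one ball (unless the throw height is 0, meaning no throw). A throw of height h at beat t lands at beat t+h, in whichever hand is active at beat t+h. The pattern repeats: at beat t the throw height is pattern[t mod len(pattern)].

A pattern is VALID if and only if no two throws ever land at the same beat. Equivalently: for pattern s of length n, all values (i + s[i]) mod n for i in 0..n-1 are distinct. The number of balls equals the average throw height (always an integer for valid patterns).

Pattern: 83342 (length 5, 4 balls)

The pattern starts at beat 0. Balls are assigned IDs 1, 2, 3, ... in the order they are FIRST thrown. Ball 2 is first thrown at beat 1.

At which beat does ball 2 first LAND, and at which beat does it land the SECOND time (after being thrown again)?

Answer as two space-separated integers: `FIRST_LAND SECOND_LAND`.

Answer: 4 6

Derivation:
Beat 0 (L): throw ball1 h=8 -> lands@8:L; in-air after throw: [b1@8:L]
Beat 1 (R): throw ball2 h=3 -> lands@4:L; in-air after throw: [b2@4:L b1@8:L]
Beat 2 (L): throw ball3 h=3 -> lands@5:R; in-air after throw: [b2@4:L b3@5:R b1@8:L]
Beat 3 (R): throw ball4 h=4 -> lands@7:R; in-air after throw: [b2@4:L b3@5:R b4@7:R b1@8:L]
Beat 4 (L): throw ball2 h=2 -> lands@6:L; in-air after throw: [b3@5:R b2@6:L b4@7:R b1@8:L]
Beat 5 (R): throw ball3 h=8 -> lands@13:R; in-air after throw: [b2@6:L b4@7:R b1@8:L b3@13:R]
Beat 6 (L): throw ball2 h=3 -> lands@9:R; in-air after throw: [b4@7:R b1@8:L b2@9:R b3@13:R]
Ball 2: thrown@1 h=3 -> first land @4; rethrown@4 h=2 -> second land @6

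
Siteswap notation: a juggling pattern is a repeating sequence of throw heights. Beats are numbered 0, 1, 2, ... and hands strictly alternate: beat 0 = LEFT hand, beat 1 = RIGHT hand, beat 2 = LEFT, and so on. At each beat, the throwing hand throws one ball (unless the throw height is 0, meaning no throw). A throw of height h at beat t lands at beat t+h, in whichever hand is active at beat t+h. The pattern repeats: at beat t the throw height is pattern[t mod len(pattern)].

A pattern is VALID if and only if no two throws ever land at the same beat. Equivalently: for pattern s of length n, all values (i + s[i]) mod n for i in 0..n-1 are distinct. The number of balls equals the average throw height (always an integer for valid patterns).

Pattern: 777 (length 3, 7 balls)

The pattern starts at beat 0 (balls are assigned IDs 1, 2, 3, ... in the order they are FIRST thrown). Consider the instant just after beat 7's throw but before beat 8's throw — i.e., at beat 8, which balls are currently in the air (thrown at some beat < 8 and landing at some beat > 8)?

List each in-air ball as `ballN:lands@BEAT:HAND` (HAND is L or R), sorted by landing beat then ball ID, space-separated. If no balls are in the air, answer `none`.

Beat 0 (L): throw ball1 h=7 -> lands@7:R; in-air after throw: [b1@7:R]
Beat 1 (R): throw ball2 h=7 -> lands@8:L; in-air after throw: [b1@7:R b2@8:L]
Beat 2 (L): throw ball3 h=7 -> lands@9:R; in-air after throw: [b1@7:R b2@8:L b3@9:R]
Beat 3 (R): throw ball4 h=7 -> lands@10:L; in-air after throw: [b1@7:R b2@8:L b3@9:R b4@10:L]
Beat 4 (L): throw ball5 h=7 -> lands@11:R; in-air after throw: [b1@7:R b2@8:L b3@9:R b4@10:L b5@11:R]
Beat 5 (R): throw ball6 h=7 -> lands@12:L; in-air after throw: [b1@7:R b2@8:L b3@9:R b4@10:L b5@11:R b6@12:L]
Beat 6 (L): throw ball7 h=7 -> lands@13:R; in-air after throw: [b1@7:R b2@8:L b3@9:R b4@10:L b5@11:R b6@12:L b7@13:R]
Beat 7 (R): throw ball1 h=7 -> lands@14:L; in-air after throw: [b2@8:L b3@9:R b4@10:L b5@11:R b6@12:L b7@13:R b1@14:L]
Beat 8 (L): throw ball2 h=7 -> lands@15:R; in-air after throw: [b3@9:R b4@10:L b5@11:R b6@12:L b7@13:R b1@14:L b2@15:R]

Answer: ball3:lands@9:R ball4:lands@10:L ball5:lands@11:R ball6:lands@12:L ball7:lands@13:R ball1:lands@14:L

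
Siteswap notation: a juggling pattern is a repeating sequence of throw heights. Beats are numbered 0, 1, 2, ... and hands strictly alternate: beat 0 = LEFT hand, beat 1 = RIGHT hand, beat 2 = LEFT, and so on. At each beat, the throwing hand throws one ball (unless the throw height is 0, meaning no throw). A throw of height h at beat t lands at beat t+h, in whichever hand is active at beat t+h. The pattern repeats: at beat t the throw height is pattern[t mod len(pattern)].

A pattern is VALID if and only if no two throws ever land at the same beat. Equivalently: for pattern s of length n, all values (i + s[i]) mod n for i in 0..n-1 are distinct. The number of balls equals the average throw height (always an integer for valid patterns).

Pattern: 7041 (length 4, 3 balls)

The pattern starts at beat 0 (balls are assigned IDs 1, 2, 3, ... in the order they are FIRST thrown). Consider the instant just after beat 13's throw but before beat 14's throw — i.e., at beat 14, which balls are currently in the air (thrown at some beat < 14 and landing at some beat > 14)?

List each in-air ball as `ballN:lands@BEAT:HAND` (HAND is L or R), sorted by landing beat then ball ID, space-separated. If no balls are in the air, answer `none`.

Beat 0 (L): throw ball1 h=7 -> lands@7:R; in-air after throw: [b1@7:R]
Beat 2 (L): throw ball2 h=4 -> lands@6:L; in-air after throw: [b2@6:L b1@7:R]
Beat 3 (R): throw ball3 h=1 -> lands@4:L; in-air after throw: [b3@4:L b2@6:L b1@7:R]
Beat 4 (L): throw ball3 h=7 -> lands@11:R; in-air after throw: [b2@6:L b1@7:R b3@11:R]
Beat 6 (L): throw ball2 h=4 -> lands@10:L; in-air after throw: [b1@7:R b2@10:L b3@11:R]
Beat 7 (R): throw ball1 h=1 -> lands@8:L; in-air after throw: [b1@8:L b2@10:L b3@11:R]
Beat 8 (L): throw ball1 h=7 -> lands@15:R; in-air after throw: [b2@10:L b3@11:R b1@15:R]
Beat 10 (L): throw ball2 h=4 -> lands@14:L; in-air after throw: [b3@11:R b2@14:L b1@15:R]
Beat 11 (R): throw ball3 h=1 -> lands@12:L; in-air after throw: [b3@12:L b2@14:L b1@15:R]
Beat 12 (L): throw ball3 h=7 -> lands@19:R; in-air after throw: [b2@14:L b1@15:R b3@19:R]
Beat 14 (L): throw ball2 h=4 -> lands@18:L; in-air after throw: [b1@15:R b2@18:L b3@19:R]

Answer: ball1:lands@15:R ball3:lands@19:R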